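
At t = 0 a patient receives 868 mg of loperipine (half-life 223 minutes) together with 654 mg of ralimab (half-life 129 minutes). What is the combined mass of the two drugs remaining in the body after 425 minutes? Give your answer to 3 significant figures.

loperipine: 868 × (1/2)^(425/223) = 868 × (1/2)^1.9058 ≈ 231.64 mg.
ralimab: 654 × (1/2)^(425/129) = 654 × (1/2)^3.2946 ≈ 66.652 mg.
Total = 231.64 + 66.652 ≈ 298.29 mg.

298 mg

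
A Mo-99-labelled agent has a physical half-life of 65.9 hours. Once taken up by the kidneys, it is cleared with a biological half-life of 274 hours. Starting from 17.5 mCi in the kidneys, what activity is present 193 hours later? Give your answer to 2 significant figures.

1/t_eff = 1/t_phys + 1/t_biol = 1/65.9 + 1/274 = 0.018824 per hour.
t_eff = 65.9 × 274 / (65.9 + 274) ≈ 53.123 hours.
Remaining = 17.5 × (1/2)^(193/53.123) = 17.5 × (1/2)^3.6331 ≈ 1.4105 mCi.

1.4 mCi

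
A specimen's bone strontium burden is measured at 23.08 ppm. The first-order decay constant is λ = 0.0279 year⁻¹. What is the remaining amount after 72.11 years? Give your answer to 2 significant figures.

3.1 ppm

t½ = ln 2 / λ = 0.69315 / 0.0279 ≈ 24.844 years.
Number of half-lives: n = 72.11/24.844 ≈ 2.9025.
Remaining = 23.08 × (1/2)^2.9025 = 23.08 × 0.13374 ≈ 3.0867 ppm.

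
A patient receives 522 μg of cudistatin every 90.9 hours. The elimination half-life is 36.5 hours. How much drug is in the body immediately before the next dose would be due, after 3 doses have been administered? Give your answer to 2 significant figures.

The 3 doses were given 272.7, 181.8, 90.9 hours ago.
Total = 522·(1/2)^(272.7/36.5) + 522·(1/2)^(181.8/36.5) + 522·(1/2)^(90.9/36.5)
      = 2.9417 + 16.531 + 92.893 ≈ 112.37 μg.

110 μg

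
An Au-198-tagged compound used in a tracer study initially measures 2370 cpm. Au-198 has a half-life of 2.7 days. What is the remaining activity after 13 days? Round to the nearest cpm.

84 cpm

Number of half-lives: n = 13/2.7 ≈ 4.8148.
Remaining = 2370 × (1/2)^4.8148 = 2370 × 0.03553 ≈ 84.206 cpm.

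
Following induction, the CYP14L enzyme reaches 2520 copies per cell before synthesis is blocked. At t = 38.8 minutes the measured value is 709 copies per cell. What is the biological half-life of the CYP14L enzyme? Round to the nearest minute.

A/A₀ = 709/2520 ≈ 0.28135.
n = log₂(3.5543) ≈ 1.8296 half-lives elapsed in 38.8 minutes.
t½ = 38.8/1.8296 ≈ 21.207 minutes.

21 minutes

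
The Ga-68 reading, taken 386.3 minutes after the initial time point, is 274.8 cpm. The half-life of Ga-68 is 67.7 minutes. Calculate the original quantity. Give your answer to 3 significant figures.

14300 cpm

Number of half-lives elapsed: n = 386.3/67.7 ≈ 5.7061.
A₀ = A × 2^n = 274.8 × 2^5.7061 = 274.8 × 52.203 ≈ 14345 cpm.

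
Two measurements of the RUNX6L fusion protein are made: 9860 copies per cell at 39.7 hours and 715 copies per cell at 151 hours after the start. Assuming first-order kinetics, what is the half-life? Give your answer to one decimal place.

Over Δt = 151 − 39.7 = 111.3 hours, the level fell by a factor of 9860/715 ≈ 13.79.
n = log₂(13.79) ≈ 3.7856 half-lives, so t½ = 111.3/3.7856 ≈ 29.401 hours.

29.4 hours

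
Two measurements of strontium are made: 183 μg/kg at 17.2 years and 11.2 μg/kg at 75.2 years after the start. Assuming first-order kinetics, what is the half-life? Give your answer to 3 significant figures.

14.4 years

Over Δt = 75.2 − 17.2 = 58 years, the level fell by a factor of 183/11.2 ≈ 16.339.
n = log₂(16.339) ≈ 4.0303 half-lives, so t½ = 58/4.0303 ≈ 14.391 years.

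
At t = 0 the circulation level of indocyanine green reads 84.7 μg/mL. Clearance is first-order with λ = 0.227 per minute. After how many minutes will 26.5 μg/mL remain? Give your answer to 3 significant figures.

t½ = ln 2 / λ = 0.69315 / 0.227 ≈ 3.0535 minutes.
Fraction remaining = 26.5/84.7 ≈ 0.31287.
n = log₂(84.7/26.5) = ln(3.1962)/ln 2 ≈ 1.6764 half-lives.
t = n × t½ = 1.6764 × 3.0535 ≈ 5.1188 minutes.

5.12 minutes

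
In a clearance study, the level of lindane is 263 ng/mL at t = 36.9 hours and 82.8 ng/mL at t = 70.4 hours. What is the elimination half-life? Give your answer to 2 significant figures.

Over Δt = 70.4 − 36.9 = 33.5 hours, the level fell by a factor of 263/82.8 ≈ 3.1763.
n = log₂(3.1763) ≈ 1.6674 half-lives, so t½ = 33.5/1.6674 ≈ 20.092 hours.

20 hours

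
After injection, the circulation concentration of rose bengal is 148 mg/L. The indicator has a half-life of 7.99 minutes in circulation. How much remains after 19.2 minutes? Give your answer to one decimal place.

28.0 mg/L

Number of half-lives: n = 19.2/7.99 ≈ 2.403.
Remaining = 148 × (1/2)^2.403 = 148 × 0.18907 ≈ 27.982 mg/L.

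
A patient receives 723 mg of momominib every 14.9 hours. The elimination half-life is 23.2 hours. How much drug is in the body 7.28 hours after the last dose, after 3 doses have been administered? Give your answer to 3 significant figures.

The 3 doses were given 37.08, 22.18, 7.28 hours ago.
Total = 723·(1/2)^(37.08/23.2) + 723·(1/2)^(22.18/23.2) + 723·(1/2)^(7.28/23.2)
      = 238.79 + 372.69 + 581.67 ≈ 1193.1 mg.

1190 mg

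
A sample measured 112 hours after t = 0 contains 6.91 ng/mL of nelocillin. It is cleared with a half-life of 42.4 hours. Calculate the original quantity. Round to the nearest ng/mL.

Number of half-lives elapsed: n = 112/42.4 ≈ 2.6415.
A₀ = A × 2^n = 6.91 × 2^2.6415 = 6.91 × 6.2398 ≈ 43.117 ng/mL.

43 ng/mL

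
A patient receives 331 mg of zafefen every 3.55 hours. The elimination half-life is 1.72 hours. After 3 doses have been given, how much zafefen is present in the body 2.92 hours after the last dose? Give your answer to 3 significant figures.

132 mg

The 3 doses were given 10.02, 6.47, 2.92 hours ago.
Total = 331·(1/2)^(10.02/1.72) + 331·(1/2)^(6.47/1.72) + 331·(1/2)^(2.92/1.72)
      = 5.8365 + 24.404 + 102.04 ≈ 132.28 mg.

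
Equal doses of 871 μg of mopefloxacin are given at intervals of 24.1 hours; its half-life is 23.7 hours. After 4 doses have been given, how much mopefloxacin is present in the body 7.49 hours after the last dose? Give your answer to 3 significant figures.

1300 μg

The 4 doses were given 79.79, 55.69, 31.59, 7.49 hours ago.
Total = 871·(1/2)^(79.79/23.7) + 871·(1/2)^(55.69/23.7) + 871·(1/2)^(31.59/23.7) + 871·(1/2)^(7.49/23.7)
      = 84.44 + 170.87 + 345.76 + 699.65 ≈ 1300.7 μg.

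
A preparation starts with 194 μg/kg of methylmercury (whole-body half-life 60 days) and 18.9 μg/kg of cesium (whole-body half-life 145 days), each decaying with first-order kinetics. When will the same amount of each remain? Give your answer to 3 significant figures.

344 days

Set 194·(1/2)^(t/60) = 18.9·(1/2)^(t/145).
Taking log₂: log₂(194/18.9) = t·(1/60 − 1/145).
log₂(10.265) = 3.3596; 1/60 − 1/145 = 0.0097701.
t = 3.3596 / 0.0097701 ≈ 343.86 days.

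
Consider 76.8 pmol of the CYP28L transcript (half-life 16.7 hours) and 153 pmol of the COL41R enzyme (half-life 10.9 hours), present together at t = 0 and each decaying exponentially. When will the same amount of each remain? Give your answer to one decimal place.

Set 76.8·(1/2)^(t/16.7) = 153·(1/2)^(t/10.9).
Taking log₂: log₂(76.8/153) = t·(1/16.7 − 1/10.9).
log₂(0.50196) = -0.99435; 1/16.7 − 1/10.9 = -0.031863.
t = -0.99435 / -0.031863 ≈ 31.207 hours.

31.2 hours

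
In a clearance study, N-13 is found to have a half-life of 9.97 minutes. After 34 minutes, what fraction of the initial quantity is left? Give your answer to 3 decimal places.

0.094

n = 34/9.97 ≈ 3.4102 half-lives.
Fraction remaining = (1/2)^3.4102 ≈ 0.094063.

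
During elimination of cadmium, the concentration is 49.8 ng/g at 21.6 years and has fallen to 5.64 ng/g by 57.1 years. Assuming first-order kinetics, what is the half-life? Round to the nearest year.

11 years

Over Δt = 57.1 − 21.6 = 35.5 years, the level fell by a factor of 49.8/5.64 ≈ 8.8298.
n = log₂(8.8298) ≈ 3.1424 half-lives, so t½ = 35.5/3.1424 ≈ 11.297 years.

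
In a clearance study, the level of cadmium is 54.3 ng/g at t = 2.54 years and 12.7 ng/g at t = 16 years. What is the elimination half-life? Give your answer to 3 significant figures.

6.42 years

Over Δt = 16 − 2.54 = 13.46 years, the level fell by a factor of 54.3/12.7 ≈ 4.2756.
n = log₂(4.2756) ≈ 2.0961 half-lives, so t½ = 13.46/2.0961 ≈ 6.4214 years.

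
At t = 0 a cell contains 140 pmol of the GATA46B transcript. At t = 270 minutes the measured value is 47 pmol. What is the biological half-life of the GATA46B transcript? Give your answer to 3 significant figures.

A/A₀ = 47/140 ≈ 0.33571.
n = log₂(2.9787) ≈ 1.5747 half-lives elapsed in 270 minutes.
t½ = 270/1.5747 ≈ 171.46 minutes.

171 minutes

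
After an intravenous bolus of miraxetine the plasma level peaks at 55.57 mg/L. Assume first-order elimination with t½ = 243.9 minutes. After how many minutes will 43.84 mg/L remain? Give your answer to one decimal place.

83.4 minutes

Fraction remaining = 43.84/55.57 ≈ 0.78891.
n = log₂(55.57/43.84) = ln(1.2676)/ln 2 ≈ 0.34206 half-lives.
t = n × t½ = 0.34206 × 243.9 ≈ 83.428 minutes.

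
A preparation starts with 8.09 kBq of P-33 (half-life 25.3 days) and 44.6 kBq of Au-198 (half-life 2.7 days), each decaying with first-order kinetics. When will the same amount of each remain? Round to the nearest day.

Set 8.09·(1/2)^(t/25.3) = 44.6·(1/2)^(t/2.7).
Taking log₂: log₂(8.09/44.6) = t·(1/25.3 − 1/2.7).
log₂(0.18139) = -2.4628; 1/25.3 − 1/2.7 = -0.33084.
t = -2.4628 / -0.33084 ≈ 7.4441 days.

7 days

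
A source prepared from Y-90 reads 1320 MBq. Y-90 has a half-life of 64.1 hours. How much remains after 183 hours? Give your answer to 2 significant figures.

Number of half-lives: n = 183/64.1 ≈ 2.8549.
Remaining = 1320 × (1/2)^2.8549 = 1320 × 0.13822 ≈ 182.46 MBq.

180 MBq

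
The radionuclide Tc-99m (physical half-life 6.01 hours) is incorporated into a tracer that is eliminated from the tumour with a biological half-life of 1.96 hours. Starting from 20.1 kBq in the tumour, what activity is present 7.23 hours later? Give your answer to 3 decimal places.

0.677 kBq

1/t_eff = 1/t_phys + 1/t_biol = 1/6.01 + 1/1.96 = 0.67659 per hour.
t_eff = 6.01 × 1.96 / (6.01 + 1.96) ≈ 1.478 hours.
Remaining = 20.1 × (1/2)^(7.23/1.478) = 20.1 × (1/2)^4.8918 ≈ 0.67706 kBq.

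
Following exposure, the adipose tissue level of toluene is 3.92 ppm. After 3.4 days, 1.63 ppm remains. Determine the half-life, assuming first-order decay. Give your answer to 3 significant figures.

2.69 days

A/A₀ = 1.63/3.92 ≈ 0.41582.
n = log₂(2.4049) ≈ 1.266 half-lives elapsed in 3.4 days.
t½ = 3.4/1.266 ≈ 2.6857 days.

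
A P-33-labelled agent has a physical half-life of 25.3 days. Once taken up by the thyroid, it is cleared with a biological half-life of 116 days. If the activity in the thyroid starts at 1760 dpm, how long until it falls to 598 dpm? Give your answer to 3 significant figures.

1/t_eff = 1/t_phys + 1/t_biol = 1/25.3 + 1/116 = 0.048146 per day.
t_eff = 25.3 × 116 / (25.3 + 116) ≈ 20.77 days.
n = log₂(1760/598) ≈ 1.5574; t = 1.5574 × 20.77 ≈ 32.346 days.

32.3 days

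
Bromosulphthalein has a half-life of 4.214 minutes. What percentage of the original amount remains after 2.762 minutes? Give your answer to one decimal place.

63.5%

n = 2.762/4.214 ≈ 0.65543 half-lives.
Fraction remaining = (1/2)^0.65543 ≈ 0.63488, i.e. 63.488%.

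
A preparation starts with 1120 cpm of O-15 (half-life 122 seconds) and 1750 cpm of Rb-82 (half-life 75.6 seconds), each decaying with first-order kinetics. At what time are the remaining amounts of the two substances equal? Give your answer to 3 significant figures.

Set 1120·(1/2)^(t/122) = 1750·(1/2)^(t/75.6).
Taking log₂: log₂(1120/1750) = t·(1/122 − 1/75.6).
log₂(0.64) = -0.64386; 1/122 − 1/75.6 = -0.0050308.
t = -0.64386 / -0.0050308 ≈ 127.98 seconds.

128 seconds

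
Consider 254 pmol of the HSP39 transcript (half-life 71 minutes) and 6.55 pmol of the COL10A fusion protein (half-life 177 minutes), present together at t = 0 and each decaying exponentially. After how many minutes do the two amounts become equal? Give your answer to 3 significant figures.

Set 254·(1/2)^(t/71) = 6.55·(1/2)^(t/177).
Taking log₂: log₂(254/6.55) = t·(1/71 − 1/177).
log₂(38.779) = 5.2772; 1/71 − 1/177 = 0.0084348.
t = 5.2772 / 0.0084348 ≈ 625.65 minutes.

626 minutes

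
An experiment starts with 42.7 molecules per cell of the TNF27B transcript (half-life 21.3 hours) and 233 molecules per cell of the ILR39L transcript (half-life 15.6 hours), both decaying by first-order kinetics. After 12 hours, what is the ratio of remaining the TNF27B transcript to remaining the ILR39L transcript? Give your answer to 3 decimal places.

0.211

TNF27B transcript: 42.7 × (1/2)^(12/21.3) = 42.7 × (1/2)^0.56338 ≈ 28.896 molecules per cell.
ILR39L transcript: 233 × (1/2)^(12/15.6) = 233 × (1/2)^0.76923 ≈ 136.71 molecules per cell.
Ratio ≈ 28.896 / 136.71 ≈ 0.21137.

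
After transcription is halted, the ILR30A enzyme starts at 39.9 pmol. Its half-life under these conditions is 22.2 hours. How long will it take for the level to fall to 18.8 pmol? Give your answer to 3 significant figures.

24.1 hours

Fraction remaining = 18.8/39.9 ≈ 0.47118.
n = log₂(39.9/18.8) = ln(2.1223)/ln 2 ≈ 1.0857 half-lives.
t = n × t½ = 1.0857 × 22.2 ≈ 24.102 hours.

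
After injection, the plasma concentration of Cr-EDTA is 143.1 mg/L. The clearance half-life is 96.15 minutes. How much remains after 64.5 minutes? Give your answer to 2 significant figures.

Number of half-lives: n = 64.5/96.15 ≈ 0.67083.
Remaining = 143.1 × (1/2)^0.67083 = 143.1 × 0.62815 ≈ 89.888 mg/L.

90 mg/L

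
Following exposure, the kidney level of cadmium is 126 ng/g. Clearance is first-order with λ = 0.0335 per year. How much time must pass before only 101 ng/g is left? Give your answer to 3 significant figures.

6.60 years

t½ = ln 2 / λ = 0.69315 / 0.0335 ≈ 20.691 years.
Fraction remaining = 101/126 ≈ 0.80159.
n = log₂(126/101) = ln(1.2475)/ln 2 ≈ 0.31907 half-lives.
t = n × t½ = 0.31907 × 20.691 ≈ 6.6018 years.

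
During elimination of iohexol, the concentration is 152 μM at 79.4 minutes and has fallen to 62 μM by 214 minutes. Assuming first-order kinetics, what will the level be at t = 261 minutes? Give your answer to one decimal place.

45.3 μM

Over Δt = 214 − 79.4 = 134.6 minutes, the level fell by a factor of 152/62 ≈ 2.4516.
n = log₂(2.4516) ≈ 1.2937 half-lives, so t½ = 134.6/1.2937 ≈ 104.04 minutes.
From t = 214 to t = 261: 62 × (1/2)^((261−214)/104.04) ≈ 45.332 μM.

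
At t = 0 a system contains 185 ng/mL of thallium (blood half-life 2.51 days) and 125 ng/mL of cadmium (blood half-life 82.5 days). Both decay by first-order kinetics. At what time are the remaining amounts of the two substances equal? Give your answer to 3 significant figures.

Set 185·(1/2)^(t/2.51) = 125·(1/2)^(t/82.5).
Taking log₂: log₂(185/125) = t·(1/2.51 − 1/82.5).
log₂(1.48) = 0.5656; 1/2.51 − 1/82.5 = 0.38629.
t = 0.5656 / 0.38629 ≈ 1.4642 days.

1.46 days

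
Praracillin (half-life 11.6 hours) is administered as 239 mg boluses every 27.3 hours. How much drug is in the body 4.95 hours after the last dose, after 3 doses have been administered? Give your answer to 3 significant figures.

219 mg

The 3 doses were given 59.55, 32.25, 4.95 hours ago.
Total = 239·(1/2)^(59.55/11.6) + 239·(1/2)^(32.25/11.6) + 239·(1/2)^(4.95/11.6)
      = 6.8081 + 34.792 + 177.8 ≈ 219.4 mg.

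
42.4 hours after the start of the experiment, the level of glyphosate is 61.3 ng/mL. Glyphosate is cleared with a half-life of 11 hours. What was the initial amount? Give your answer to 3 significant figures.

887 ng/mL

Number of half-lives elapsed: n = 42.4/11 ≈ 3.8545.
A₀ = A × 2^n = 61.3 × 2^3.8545 = 61.3 × 14.466 ≈ 886.74 ng/mL.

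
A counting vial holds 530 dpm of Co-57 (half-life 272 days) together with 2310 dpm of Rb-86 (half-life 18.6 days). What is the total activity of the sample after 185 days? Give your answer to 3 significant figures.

333 dpm

Co-57: 530 × (1/2)^(185/272) = 530 × (1/2)^0.68015 ≈ 330.77 dpm.
Rb-86: 2310 × (1/2)^(185/18.6) = 2310 × (1/2)^9.9462 ≈ 2.3415 dpm.
Total = 330.77 + 2.3415 ≈ 333.12 dpm.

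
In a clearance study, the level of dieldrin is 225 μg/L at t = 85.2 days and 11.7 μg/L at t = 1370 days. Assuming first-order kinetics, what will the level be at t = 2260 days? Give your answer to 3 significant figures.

Over Δt = 1370 − 85.2 = 1284.8 days, the level fell by a factor of 225/11.7 ≈ 19.231.
n = log₂(19.231) ≈ 4.2653 half-lives, so t½ = 1284.8/4.2653 ≈ 301.22 days.
From t = 1370 to t = 2260: 11.7 × (1/2)^((2260−1370)/301.22) ≈ 1.5092 μg/L.

1.51 μg/L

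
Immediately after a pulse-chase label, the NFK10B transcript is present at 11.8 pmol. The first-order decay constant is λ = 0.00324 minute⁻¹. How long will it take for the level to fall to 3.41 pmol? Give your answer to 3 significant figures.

383 minutes

t½ = ln 2 / λ = 0.69315 / 0.00324 ≈ 213.93 minutes.
Fraction remaining = 3.41/11.8 ≈ 0.28898.
n = log₂(11.8/3.41) = ln(3.4604)/ln 2 ≈ 1.7909 half-lives.
t = n × t½ = 1.7909 × 213.93 ≈ 383.14 minutes.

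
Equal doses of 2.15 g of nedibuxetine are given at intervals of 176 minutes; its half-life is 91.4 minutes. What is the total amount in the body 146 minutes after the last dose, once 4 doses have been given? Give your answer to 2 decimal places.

0.96 g

The 4 doses were given 674, 498, 322, 146 minutes ago.
Total = 2.15·(1/2)^(674/91.4) + 2.15·(1/2)^(498/91.4) + 2.15·(1/2)^(322/91.4) + 2.15·(1/2)^(146/91.4)
      = 0.01296 + 0.049233 + 0.18703 + 0.71053 ≈ 0.95975 g.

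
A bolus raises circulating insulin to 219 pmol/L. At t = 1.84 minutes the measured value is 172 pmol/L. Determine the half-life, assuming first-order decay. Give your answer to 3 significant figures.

5.28 minutes

A/A₀ = 172/219 ≈ 0.78539.
n = log₂(1.2733) ≈ 0.34852 half-lives elapsed in 1.84 minutes.
t½ = 1.84/0.34852 ≈ 5.2794 minutes.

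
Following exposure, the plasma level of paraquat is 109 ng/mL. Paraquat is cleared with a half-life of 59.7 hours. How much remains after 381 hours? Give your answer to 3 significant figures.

1.31 ng/mL

Number of half-lives: n = 381/59.7 ≈ 6.3819.
Remaining = 109 × (1/2)^6.3819 = 109 × 0.011991 ≈ 1.307 ng/mL.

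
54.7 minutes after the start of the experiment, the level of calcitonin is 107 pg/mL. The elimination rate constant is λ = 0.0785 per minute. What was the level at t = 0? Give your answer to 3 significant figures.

t½ = ln 2 / λ = 0.69315 / 0.0785 ≈ 8.8299 minutes.
Number of half-lives elapsed: n = 54.7/8.8299 ≈ 6.1949.
A₀ = A × 2^n = 107 × 2^6.1949 = 107 × 73.255 ≈ 7838.3 pg/mL.

7840 pg/mL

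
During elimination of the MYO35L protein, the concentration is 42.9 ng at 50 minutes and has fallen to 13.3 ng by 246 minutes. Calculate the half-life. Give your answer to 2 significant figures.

Over Δt = 246 − 50 = 196 minutes, the level fell by a factor of 42.9/13.3 ≈ 3.2256.
n = log₂(3.2256) ≈ 1.6896 half-lives, so t½ = 196/1.6896 ≈ 116.01 minutes.

120 minutes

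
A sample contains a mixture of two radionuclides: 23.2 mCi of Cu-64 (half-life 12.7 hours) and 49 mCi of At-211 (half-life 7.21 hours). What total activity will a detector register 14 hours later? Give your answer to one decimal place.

Cu-64: 23.2 × (1/2)^(14/12.7) = 23.2 × (1/2)^1.1024 ≈ 10.805 mCi.
At-211: 49 × (1/2)^(14/7.21) = 49 × (1/2)^1.9417 ≈ 12.755 mCi.
Total = 10.805 + 12.755 ≈ 23.56 mCi.

23.6 mCi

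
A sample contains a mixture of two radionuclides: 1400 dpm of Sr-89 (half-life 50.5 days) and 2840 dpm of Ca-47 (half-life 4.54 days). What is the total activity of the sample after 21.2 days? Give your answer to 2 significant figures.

Sr-89: 1400 × (1/2)^(21.2/50.5) = 1400 × (1/2)^0.4198 ≈ 1046.5 dpm.
Ca-47: 2840 × (1/2)^(21.2/4.54) = 2840 × (1/2)^4.6696 ≈ 111.59 dpm.
Total = 1046.5 + 111.59 ≈ 1158.1 dpm.

1200 dpm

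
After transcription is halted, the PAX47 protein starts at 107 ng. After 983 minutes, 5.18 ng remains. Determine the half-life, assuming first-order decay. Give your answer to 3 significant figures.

225 minutes

A/A₀ = 5.18/107 ≈ 0.048411.
n = log₂(20.656) ≈ 4.3685 half-lives elapsed in 983 minutes.
t½ = 983/4.3685 ≈ 225.02 minutes.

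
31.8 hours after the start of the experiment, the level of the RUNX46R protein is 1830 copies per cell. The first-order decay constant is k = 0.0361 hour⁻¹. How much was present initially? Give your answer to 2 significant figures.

5800 copies per cell

t½ = ln 2 / k = 0.69315 / 0.0361 ≈ 19.201 hours.
Number of half-lives elapsed: n = 31.8/19.201 ≈ 1.6562.
A₀ = A × 2^n = 1830 × 2^1.6562 = 1830 × 3.1518 ≈ 5767.8 copies per cell.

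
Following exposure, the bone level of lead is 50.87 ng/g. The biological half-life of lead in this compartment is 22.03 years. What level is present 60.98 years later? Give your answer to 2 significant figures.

Number of half-lives: n = 60.98/22.03 ≈ 2.768.
Remaining = 50.87 × (1/2)^2.768 = 50.87 × 0.1468 ≈ 7.4679 ng/g.

7.5 ng/g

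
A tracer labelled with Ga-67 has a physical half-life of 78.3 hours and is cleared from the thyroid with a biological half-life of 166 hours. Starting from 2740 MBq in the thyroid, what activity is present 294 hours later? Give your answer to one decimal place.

59.5 MBq

1/t_eff = 1/t_phys + 1/t_biol = 1/78.3 + 1/166 = 0.018795 per hour.
t_eff = 78.3 × 166 / (78.3 + 166) ≈ 53.204 hours.
Remaining = 2740 × (1/2)^(294/53.204) = 2740 × (1/2)^5.5259 ≈ 59.47 MBq.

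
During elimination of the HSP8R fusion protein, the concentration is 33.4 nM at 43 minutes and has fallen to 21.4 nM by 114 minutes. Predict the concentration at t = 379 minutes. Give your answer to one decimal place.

Over Δt = 114 − 43 = 71 minutes, the level fell by a factor of 33.4/21.4 ≈ 1.5607.
n = log₂(1.5607) ≈ 0.64224 half-lives, so t½ = 71/0.64224 ≈ 110.55 minutes.
From t = 114 to t = 379: 21.4 × (1/2)^((379−114)/110.55) ≈ 4.0627 nM.

4.1 nM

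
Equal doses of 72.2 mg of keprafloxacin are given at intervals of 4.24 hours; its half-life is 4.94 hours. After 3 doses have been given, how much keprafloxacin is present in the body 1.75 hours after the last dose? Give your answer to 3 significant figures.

105 mg

The 3 doses were given 10.23, 5.99, 1.75 hours ago.
Total = 72.2·(1/2)^(10.23/4.94) + 72.2·(1/2)^(5.99/4.94) + 72.2·(1/2)^(1.75/4.94)
      = 17.185 + 31.155 + 56.48 ≈ 104.82 mg.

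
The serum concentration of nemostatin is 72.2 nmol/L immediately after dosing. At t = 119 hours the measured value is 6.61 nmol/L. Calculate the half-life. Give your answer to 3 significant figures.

A/A₀ = 6.61/72.2 ≈ 0.091551.
n = log₂(10.923) ≈ 3.4493 half-lives elapsed in 119 hours.
t½ = 119/3.4493 ≈ 34.5 hours.

34.5 hours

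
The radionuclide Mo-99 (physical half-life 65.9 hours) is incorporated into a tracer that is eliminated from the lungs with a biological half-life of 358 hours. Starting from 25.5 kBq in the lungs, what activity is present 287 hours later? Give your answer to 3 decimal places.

1/t_eff = 1/t_phys + 1/t_biol = 1/65.9 + 1/358 = 0.017968 per hour.
t_eff = 65.9 × 358 / (65.9 + 358) ≈ 55.655 hours.
Remaining = 25.5 × (1/2)^(287/55.655) = 25.5 × (1/2)^5.1568 ≈ 0.71483 kBq.

0.715 kBq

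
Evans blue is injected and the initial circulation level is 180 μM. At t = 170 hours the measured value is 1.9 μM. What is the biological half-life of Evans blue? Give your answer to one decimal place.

A/A₀ = 1.9/180 ≈ 0.010556.
n = log₂(94.737) ≈ 6.5659 half-lives elapsed in 170 hours.
t½ = 170/6.5659 ≈ 25.892 hours.

25.9 hours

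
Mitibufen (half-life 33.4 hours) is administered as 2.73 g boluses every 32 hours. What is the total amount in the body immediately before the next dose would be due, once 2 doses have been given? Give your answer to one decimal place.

The 2 doses were given 64, 32 hours ago.
Total = 2.73·(1/2)^(64/33.4) + 2.73·(1/2)^(32/33.4)
      = 0.72333 + 1.4052 ≈ 2.1286 g.

2.1 g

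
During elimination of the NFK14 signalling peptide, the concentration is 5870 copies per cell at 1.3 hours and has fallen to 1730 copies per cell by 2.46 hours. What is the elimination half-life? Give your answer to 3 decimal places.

Over Δt = 2.46 − 1.3 = 1.16 hours, the level fell by a factor of 5870/1730 ≈ 3.3931.
n = log₂(3.3931) ≈ 1.7626 half-lives, so t½ = 1.16/1.7626 ≈ 0.65812 hours.

0.658 hours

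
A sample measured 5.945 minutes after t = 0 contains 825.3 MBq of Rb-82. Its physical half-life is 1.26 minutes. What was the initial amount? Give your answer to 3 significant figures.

Number of half-lives elapsed: n = 5.945/1.26 ≈ 4.7183.
A₀ = A × 2^n = 825.3 × 2^4.7183 = 825.3 × 26.323 ≈ 21724 MBq.

21700 MBq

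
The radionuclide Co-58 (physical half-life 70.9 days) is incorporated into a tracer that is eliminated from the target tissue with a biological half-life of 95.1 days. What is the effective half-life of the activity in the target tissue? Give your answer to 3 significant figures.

40.6 days

1/t_eff = 1/t_phys + 1/t_biol = 1/70.9 + 1/95.1 = 0.02462 per day.
t_eff = 70.9 × 95.1 / (70.9 + 95.1) ≈ 40.618 days.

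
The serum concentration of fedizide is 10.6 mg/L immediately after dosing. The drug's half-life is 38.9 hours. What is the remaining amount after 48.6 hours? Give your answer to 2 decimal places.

Number of half-lives: n = 48.6/38.9 ≈ 1.2494.
Remaining = 10.6 × (1/2)^1.2494 = 10.6 × 0.42064 ≈ 4.4587 mg/L.

4.46 mg/L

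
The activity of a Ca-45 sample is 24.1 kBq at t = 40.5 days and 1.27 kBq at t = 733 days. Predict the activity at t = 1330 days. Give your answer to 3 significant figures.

Over Δt = 733 − 40.5 = 692.5 days, the level fell by a factor of 24.1/1.27 ≈ 18.976.
n = log₂(18.976) ≈ 4.2461 half-lives, so t½ = 692.5/4.2461 ≈ 163.09 days.
From t = 733 to t = 1330: 1.27 × (1/2)^((1330−733)/163.09) ≈ 0.10043 kBq.

0.100 kBq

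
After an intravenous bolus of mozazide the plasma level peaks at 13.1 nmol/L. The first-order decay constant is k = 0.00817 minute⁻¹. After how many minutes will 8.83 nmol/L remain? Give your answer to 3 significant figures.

t½ = ln 2 / k = 0.69315 / 0.00817 ≈ 84.841 minutes.
Fraction remaining = 8.83/13.1 ≈ 0.67405.
n = log₂(13.1/8.83) = ln(1.4836)/ln 2 ≈ 0.56908 half-lives.
t = n × t½ = 0.56908 × 84.841 ≈ 48.281 minutes.

48.3 minutes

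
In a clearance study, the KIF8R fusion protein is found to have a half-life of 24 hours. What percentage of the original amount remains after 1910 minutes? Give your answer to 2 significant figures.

40%

1910 minutes = 31.8333 hours.
n = 31.8333/24 ≈ 1.3264 half-lives.
Fraction remaining = (1/2)^1.3264 ≈ 0.39877, i.e. 39.877%.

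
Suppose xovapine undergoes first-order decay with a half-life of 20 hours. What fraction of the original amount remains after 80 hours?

0.0625

n = 80/20 ≈ 4 half-lives.
Fraction remaining = (1/2)^4 ≈ 0.0625.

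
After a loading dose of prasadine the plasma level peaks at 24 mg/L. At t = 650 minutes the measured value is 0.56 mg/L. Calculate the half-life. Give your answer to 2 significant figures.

120 minutes

A/A₀ = 0.56/24 ≈ 0.023333.
n = log₂(42.857) ≈ 5.4215 half-lives elapsed in 650 minutes.
t½ = 650/5.4215 ≈ 119.89 minutes.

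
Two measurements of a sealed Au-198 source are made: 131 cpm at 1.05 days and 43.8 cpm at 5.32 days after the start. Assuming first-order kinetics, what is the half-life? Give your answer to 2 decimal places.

Over Δt = 5.32 − 1.05 = 4.27 days, the level fell by a factor of 131/43.8 ≈ 2.9909.
n = log₂(2.9909) ≈ 1.5806 half-lives, so t½ = 4.27/1.5806 ≈ 2.7016 days.

2.70 days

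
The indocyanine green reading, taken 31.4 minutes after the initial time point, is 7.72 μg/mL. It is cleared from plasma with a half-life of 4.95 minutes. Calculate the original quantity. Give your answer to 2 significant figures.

630 μg/mL

Number of half-lives elapsed: n = 31.4/4.95 ≈ 6.3434.
A₀ = A × 2^n = 7.72 × 2^6.3434 = 7.72 × 81.201 ≈ 626.88 μg/mL.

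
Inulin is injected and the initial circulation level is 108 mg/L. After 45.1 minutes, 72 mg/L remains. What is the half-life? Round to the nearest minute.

A/A₀ = 72/108 ≈ 0.66667.
n = log₂(1.5) ≈ 0.58496 half-lives elapsed in 45.1 minutes.
t½ = 45.1/0.58496 ≈ 77.099 minutes.

77 minutes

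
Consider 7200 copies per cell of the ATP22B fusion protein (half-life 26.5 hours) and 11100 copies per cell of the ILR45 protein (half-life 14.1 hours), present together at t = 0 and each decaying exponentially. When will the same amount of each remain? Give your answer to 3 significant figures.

18.8 hours

Set 7200·(1/2)^(t/26.5) = 11100·(1/2)^(t/14.1).
Taking log₂: log₂(7200/11100) = t·(1/26.5 − 1/14.1).
log₂(0.64865) = -0.62449; 1/26.5 − 1/14.1 = -0.033186.
t = -0.62449 / -0.033186 ≈ 18.818 hours.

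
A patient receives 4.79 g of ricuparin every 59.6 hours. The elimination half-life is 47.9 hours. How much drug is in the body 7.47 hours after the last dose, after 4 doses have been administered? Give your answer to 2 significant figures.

The 4 doses were given 186.27, 126.67, 67.07, 7.47 hours ago.
Total = 4.79·(1/2)^(186.27/47.9) + 4.79·(1/2)^(126.67/47.9) + 4.79·(1/2)^(67.07/47.9) + 4.79·(1/2)^(7.47/47.9)
      = 0.32338 + 0.76608 + 1.8148 + 4.2992 ≈ 7.2035 g.

7.2 g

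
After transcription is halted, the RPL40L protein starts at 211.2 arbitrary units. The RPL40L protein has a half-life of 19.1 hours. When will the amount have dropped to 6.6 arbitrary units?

95.5 hours

6.6/211.2 = 1/32, so 5 half-lives have elapsed.
t = 5 × 19.1 = 95.5 hours.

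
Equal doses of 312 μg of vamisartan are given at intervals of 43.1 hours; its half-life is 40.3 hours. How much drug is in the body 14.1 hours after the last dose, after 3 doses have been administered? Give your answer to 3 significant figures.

The 3 doses were given 100.3, 57.2, 14.1 hours ago.
Total = 312·(1/2)^(100.3/40.3) + 312·(1/2)^(57.2/40.3) + 312·(1/2)^(14.1/40.3)
      = 55.583 + 116.65 + 244.81 ≈ 417.04 μg.

417 μg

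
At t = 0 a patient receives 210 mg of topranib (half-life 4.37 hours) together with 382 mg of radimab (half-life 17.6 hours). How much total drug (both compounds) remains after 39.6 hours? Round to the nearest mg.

topranib: 210 × (1/2)^(39.6/4.37) = 210 × (1/2)^9.0618 ≈ 0.39296 mg.
radimab: 382 × (1/2)^(39.6/17.6) = 382 × (1/2)^2.25 ≈ 80.306 mg.
Total = 0.39296 + 80.306 ≈ 80.699 mg.

81 mg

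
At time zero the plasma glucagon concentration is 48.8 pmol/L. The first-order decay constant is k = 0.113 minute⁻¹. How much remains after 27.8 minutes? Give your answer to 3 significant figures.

t½ = ln 2 / k = 0.69315 / 0.113 ≈ 6.134 minutes.
Number of half-lives: n = 27.8/6.134 ≈ 4.5321.
Remaining = 48.8 × (1/2)^4.5321 = 48.8 × 0.043222 ≈ 2.1092 pmol/L.

2.11 pmol/L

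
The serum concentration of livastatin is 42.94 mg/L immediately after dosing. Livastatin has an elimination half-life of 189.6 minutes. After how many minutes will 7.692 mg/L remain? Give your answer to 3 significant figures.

470 minutes

Fraction remaining = 7.692/42.94 ≈ 0.17913.
n = log₂(42.94/7.692) = ln(5.5824)/ln 2 ≈ 2.4809 half-lives.
t = n × t½ = 2.4809 × 189.6 ≈ 470.38 minutes.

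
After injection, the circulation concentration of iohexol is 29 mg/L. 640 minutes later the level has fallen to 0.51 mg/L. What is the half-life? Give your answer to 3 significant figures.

A/A₀ = 0.51/29 ≈ 0.017586.
n = log₂(56.863) ≈ 5.8294 half-lives elapsed in 640 minutes.
t½ = 640/5.8294 ≈ 109.79 minutes.

110 minutes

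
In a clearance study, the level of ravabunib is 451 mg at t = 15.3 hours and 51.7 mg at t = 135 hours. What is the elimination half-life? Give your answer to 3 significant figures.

38.3 hours

Over Δt = 135 − 15.3 = 119.7 hours, the level fell by a factor of 451/51.7 ≈ 8.7234.
n = log₂(8.7234) ≈ 3.1249 half-lives, so t½ = 119.7/3.1249 ≈ 38.305 hours.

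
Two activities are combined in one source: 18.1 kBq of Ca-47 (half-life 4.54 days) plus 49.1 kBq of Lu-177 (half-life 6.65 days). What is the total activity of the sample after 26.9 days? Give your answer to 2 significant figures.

Ca-47: 18.1 × (1/2)^(26.9/4.54) = 18.1 × (1/2)^5.9251 ≈ 0.29788 kBq.
Lu-177: 49.1 × (1/2)^(26.9/6.65) = 49.1 × (1/2)^4.0451 ≈ 2.9743 kBq.
Total = 0.29788 + 2.9743 ≈ 3.2722 kBq.

3.3 kBq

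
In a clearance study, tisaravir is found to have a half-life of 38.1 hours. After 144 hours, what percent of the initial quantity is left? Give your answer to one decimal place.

n = 144/38.1 ≈ 3.7795 half-lives.
Fraction remaining = (1/2)^3.7795 ≈ 0.07282, i.e. 7.282%.

7.3%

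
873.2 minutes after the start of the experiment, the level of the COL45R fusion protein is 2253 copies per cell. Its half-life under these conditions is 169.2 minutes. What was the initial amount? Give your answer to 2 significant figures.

81000 copies per cell

Number of half-lives elapsed: n = 873.2/169.2 ≈ 5.1608.
A₀ = A × 2^n = 2253 × 2^5.1608 = 2253 × 35.772 ≈ 80594 copies per cell.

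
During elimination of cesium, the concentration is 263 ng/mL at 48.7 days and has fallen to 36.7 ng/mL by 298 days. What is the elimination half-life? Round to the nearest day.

Over Δt = 298 − 48.7 = 249.3 days, the level fell by a factor of 263/36.7 ≈ 7.1662.
n = log₂(7.1662) ≈ 2.8412 half-lives, so t½ = 249.3/2.8412 ≈ 87.744 days.

88 days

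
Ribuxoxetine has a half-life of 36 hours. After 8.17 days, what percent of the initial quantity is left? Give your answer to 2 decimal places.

8.17 days = 196.08 hours.
n = 196.08/36 ≈ 5.4467 half-lives.
Fraction remaining = (1/2)^5.4467 ≈ 0.022929, i.e. 2.2929%.

2.29%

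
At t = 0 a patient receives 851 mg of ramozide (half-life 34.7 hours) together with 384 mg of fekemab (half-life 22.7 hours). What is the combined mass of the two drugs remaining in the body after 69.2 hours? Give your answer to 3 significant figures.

260 mg

ramozide: 851 × (1/2)^(69.2/34.7) = 851 × (1/2)^1.9942 ≈ 213.6 mg.
fekemab: 384 × (1/2)^(69.2/22.7) = 384 × (1/2)^3.0485 ≈ 46.415 mg.
Total = 213.6 + 46.415 ≈ 260.02 mg.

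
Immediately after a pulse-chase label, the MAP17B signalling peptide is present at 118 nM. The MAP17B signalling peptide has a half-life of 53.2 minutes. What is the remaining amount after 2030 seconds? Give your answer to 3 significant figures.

75.9 nM

Convert the elapsed time: 2030 seconds = 33.8333 minutes.
Number of half-lives: n = 33.8333/53.2 ≈ 0.63596.
Remaining = 118 × (1/2)^0.63596 = 118 × 0.64351 ≈ 75.934 nM.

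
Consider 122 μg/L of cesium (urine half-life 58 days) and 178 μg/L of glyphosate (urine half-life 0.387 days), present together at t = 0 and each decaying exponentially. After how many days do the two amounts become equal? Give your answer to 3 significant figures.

Set 122·(1/2)^(t/58) = 178·(1/2)^(t/0.387).
Taking log₂: log₂(122/178) = t·(1/58 − 1/0.387).
log₂(0.68539) = -0.545; 1/58 − 1/0.387 = -2.5667.
t = -0.545 / -2.5667 ≈ 0.21233 days.

0.212 days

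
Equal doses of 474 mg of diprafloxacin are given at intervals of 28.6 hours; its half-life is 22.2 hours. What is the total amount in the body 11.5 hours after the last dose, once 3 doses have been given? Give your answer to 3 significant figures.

522 mg

The 3 doses were given 68.7, 40.1, 11.5 hours ago.
Total = 474·(1/2)^(68.7/22.2) + 474·(1/2)^(40.1/22.2) + 474·(1/2)^(11.5/22.2)
      = 55.49 + 135.53 + 331.01 ≈ 522.03 mg.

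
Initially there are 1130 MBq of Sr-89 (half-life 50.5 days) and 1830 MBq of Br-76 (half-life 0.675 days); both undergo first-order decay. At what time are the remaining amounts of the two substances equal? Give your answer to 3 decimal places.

0.476 days

Set 1130·(1/2)^(t/50.5) = 1830·(1/2)^(t/0.675).
Taking log₂: log₂(1130/1830) = t·(1/50.5 − 1/0.675).
log₂(0.61749) = -0.69552; 1/50.5 − 1/0.675 = -1.4617.
t = -0.69552 / -1.4617 ≈ 0.47584 days.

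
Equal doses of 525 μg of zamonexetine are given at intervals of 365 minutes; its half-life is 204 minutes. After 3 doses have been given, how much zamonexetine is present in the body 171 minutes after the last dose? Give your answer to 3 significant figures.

403 μg

The 3 doses were given 901, 536, 171 minutes ago.
Total = 525·(1/2)^(901/204) + 525·(1/2)^(536/204) + 525·(1/2)^(171/204)
      = 24.582 + 84.961 + 293.65 ≈ 403.19 μg.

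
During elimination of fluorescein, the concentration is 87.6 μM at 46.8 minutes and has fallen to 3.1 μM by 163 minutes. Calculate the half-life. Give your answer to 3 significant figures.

24.1 minutes

Over Δt = 163 − 46.8 = 116.2 minutes, the level fell by a factor of 87.6/3.1 ≈ 28.258.
n = log₂(28.258) ≈ 4.8206 half-lives, so t½ = 116.2/4.8206 ≈ 24.105 minutes.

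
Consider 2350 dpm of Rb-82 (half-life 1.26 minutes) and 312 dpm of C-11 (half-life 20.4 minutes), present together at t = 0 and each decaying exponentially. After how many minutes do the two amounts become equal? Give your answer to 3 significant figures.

Set 2350·(1/2)^(t/1.26) = 312·(1/2)^(t/20.4).
Taking log₂: log₂(2350/312) = t·(1/1.26 − 1/20.4).
log₂(7.5321) = 2.913; 1/1.26 − 1/20.4 = 0.74463.
t = 2.913 / 0.74463 ≈ 3.9121 minutes.

3.91 minutes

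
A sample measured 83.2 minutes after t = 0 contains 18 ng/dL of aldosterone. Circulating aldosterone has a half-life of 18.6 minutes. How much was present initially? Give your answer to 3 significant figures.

400 ng/dL

Number of half-lives elapsed: n = 83.2/18.6 ≈ 4.4731.
A₀ = A × 2^n = 18 × 2^4.4731 = 18 × 22.21 ≈ 399.77 ng/dL.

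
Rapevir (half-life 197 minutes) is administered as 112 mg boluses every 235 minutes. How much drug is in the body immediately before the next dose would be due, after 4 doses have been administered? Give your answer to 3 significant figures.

83.9 mg

The 4 doses were given 940, 705, 470, 235 minutes ago.
Total = 112·(1/2)^(940/197) + 112·(1/2)^(705/197) + 112·(1/2)^(470/197) + 112·(1/2)^(235/197)
      = 4.1004 + 9.3741 + 21.43 + 48.992 ≈ 83.896 mg.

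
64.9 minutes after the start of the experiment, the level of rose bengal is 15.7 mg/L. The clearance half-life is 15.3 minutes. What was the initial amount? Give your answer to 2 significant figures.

Number of half-lives elapsed: n = 64.9/15.3 ≈ 4.2418.
A₀ = A × 2^n = 15.7 × 2^4.2418 = 15.7 × 18.92 ≈ 297.04 mg/L.

300 mg/L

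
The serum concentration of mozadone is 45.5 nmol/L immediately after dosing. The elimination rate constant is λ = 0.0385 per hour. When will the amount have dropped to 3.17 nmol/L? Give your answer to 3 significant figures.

t½ = ln 2 / λ = 0.69315 / 0.0385 ≈ 18.004 hours.
Fraction remaining = 3.17/45.5 ≈ 0.06967.
n = log₂(45.5/3.17) = ln(14.353)/ln 2 ≈ 3.8433 half-lives.
t = n × t½ = 3.8433 × 18.004 ≈ 69.194 hours.

69.2 hours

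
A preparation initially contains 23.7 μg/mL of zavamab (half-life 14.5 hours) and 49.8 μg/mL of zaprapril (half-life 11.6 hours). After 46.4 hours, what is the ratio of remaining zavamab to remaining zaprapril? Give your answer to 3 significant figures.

zavamab: 23.7 × (1/2)^(46.4/14.5) = 23.7 × (1/2)^3.2 ≈ 2.579 μg/mL.
zaprapril: 49.8 × (1/2)^(46.4/11.6) = 49.8 × (1/2)^4 ≈ 3.1125 μg/mL.
Ratio ≈ 2.579 / 3.1125 ≈ 0.8286.

0.829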